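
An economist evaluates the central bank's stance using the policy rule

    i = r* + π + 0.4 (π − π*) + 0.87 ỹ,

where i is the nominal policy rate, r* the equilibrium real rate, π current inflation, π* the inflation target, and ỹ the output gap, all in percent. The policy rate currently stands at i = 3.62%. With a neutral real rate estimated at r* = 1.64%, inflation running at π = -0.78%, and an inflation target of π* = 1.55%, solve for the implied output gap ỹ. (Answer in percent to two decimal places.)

4.24%

0.87 ỹ = 3.62 − 1.64 − (-0.78) − 0.4 × ((-0.78) − 1.55) = 3.692
ỹ = 3.692 / 0.87 = 4.24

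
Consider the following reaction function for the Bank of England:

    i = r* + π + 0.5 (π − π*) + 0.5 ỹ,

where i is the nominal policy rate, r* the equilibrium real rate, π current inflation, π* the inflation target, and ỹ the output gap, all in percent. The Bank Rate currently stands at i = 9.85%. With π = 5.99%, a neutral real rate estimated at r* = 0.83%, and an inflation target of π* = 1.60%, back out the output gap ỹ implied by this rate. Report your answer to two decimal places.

0.5 ỹ = 9.85 − 0.83 − 5.99 − 0.5 × (5.99 − 1.60) = 0.835
ỹ = 0.835 / 0.5 = 1.67

1.67%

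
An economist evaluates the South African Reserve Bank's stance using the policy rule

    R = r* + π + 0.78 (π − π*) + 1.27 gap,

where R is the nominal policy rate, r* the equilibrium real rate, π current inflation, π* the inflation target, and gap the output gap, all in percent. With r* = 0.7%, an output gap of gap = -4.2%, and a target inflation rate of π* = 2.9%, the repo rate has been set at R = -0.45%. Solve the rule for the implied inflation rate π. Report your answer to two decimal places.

3.62%

Collecting π: R = r* + (1 + 0.78) π − 0.78 π* + 1.27 gap
1.78 π = -0.45 − 0.7 + 0.78 × 2.9 − 1.27 × (-4.2) = 6.446
π = 6.446 / 1.78 = 3.62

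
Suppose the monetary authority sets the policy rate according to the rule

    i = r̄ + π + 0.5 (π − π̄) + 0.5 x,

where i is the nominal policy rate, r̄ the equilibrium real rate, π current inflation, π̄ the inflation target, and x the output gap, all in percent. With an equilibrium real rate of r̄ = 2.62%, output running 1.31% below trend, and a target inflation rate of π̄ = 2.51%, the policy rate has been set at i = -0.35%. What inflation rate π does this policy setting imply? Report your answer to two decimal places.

Output 1.31% below potential → x = -1.31.
Collecting π: i = r̄ + (1 + 0.5) π − 0.5 π̄ + 0.5 x
1.5 π = -0.35 − 2.62 + 0.5 × 2.51 − 0.5 × (-1.31) = -1.06
π = -1.06 / 1.5 = -0.71

-0.71%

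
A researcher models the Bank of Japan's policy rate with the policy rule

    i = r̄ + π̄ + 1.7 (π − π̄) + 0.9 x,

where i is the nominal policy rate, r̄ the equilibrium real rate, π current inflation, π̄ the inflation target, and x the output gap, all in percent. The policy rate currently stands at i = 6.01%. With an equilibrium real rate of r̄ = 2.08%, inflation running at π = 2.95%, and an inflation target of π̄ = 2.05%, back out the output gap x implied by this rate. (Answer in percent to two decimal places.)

0.39%

0.9 x = 6.01 − 2.08 − 2.05 − 1.7 × (2.95 − 2.05) = 0.35
x = 0.35 / 0.9 = 0.39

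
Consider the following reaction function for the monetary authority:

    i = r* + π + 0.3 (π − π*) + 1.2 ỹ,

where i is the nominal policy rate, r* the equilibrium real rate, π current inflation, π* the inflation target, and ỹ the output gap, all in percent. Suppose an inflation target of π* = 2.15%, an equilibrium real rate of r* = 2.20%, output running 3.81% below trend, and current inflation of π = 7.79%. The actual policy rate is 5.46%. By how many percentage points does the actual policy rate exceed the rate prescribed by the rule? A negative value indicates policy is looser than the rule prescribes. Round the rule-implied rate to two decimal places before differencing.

-1.65 pp

Output 3.81% below potential → ỹ = -3.81.
i = 2.20 + 7.79 + 0.3 × (7.79 − 2.15) + 1.2 × (-3.81)
   = 2.20 + 7.79 + 1.692 − 4.572 = 7.11
Deviation = 5.46 − 7.11 = -1.65 pp.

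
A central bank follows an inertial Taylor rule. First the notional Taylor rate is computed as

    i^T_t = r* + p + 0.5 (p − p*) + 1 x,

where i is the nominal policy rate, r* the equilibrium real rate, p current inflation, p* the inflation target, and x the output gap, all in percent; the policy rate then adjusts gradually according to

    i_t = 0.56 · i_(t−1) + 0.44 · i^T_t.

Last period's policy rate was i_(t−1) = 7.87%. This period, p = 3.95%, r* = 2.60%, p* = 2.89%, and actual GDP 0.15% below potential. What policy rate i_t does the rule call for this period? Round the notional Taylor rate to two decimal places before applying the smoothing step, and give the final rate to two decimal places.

Output 0.15% below potential → x = -0.15.
i^T_t = 2.60 + 3.95 + 0.5 × (3.95 − 2.89) + 1 × (-0.15)
   = 2.60 + 3.95 + 0.53 − 0.15 = 6.93
i_t = 0.56 × 7.87 + 0.44 × 6.93 = 4.4072 + 3.0492 = 7.46

7.46%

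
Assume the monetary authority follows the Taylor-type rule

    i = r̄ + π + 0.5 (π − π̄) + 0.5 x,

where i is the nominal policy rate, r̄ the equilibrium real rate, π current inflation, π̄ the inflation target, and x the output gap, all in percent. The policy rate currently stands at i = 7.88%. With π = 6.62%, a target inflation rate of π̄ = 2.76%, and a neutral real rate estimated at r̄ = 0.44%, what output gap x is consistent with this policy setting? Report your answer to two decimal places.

-2.22%

0.5 x = 7.88 − 0.44 − 6.62 − 0.5 × (6.62 − 2.76) = -1.11
x = -1.11 / 0.5 = -2.22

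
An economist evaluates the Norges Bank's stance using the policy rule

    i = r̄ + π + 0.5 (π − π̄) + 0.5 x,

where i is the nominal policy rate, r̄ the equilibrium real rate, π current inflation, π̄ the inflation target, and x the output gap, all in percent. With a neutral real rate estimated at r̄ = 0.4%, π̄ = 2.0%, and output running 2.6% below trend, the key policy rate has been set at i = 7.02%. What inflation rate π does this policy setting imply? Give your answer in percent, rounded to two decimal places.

5.95%

Output 2.6% below potential → x = -2.6.
Collecting π: i = r̄ + (1 + 0.5) π − 0.5 π̄ + 0.5 x
1.5 π = 7.02 − 0.4 + 0.5 × 2.0 − 0.5 × (-2.6) = 8.92
π = 8.92 / 1.5 = 5.95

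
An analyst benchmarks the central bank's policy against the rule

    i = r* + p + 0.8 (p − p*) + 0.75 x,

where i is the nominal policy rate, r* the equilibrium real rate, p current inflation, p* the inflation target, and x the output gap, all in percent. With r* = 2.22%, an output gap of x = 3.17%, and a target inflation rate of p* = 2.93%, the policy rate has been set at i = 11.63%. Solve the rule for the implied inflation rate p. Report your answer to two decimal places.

Collecting p: i = r* + (1 + 0.8) p − 0.8 p* + 0.75 x
1.8 p = 11.63 − 2.22 + 0.8 × 2.93 − 0.75 × 3.17 = 9.3765
p = 9.3765 / 1.8 = 5.21

5.21%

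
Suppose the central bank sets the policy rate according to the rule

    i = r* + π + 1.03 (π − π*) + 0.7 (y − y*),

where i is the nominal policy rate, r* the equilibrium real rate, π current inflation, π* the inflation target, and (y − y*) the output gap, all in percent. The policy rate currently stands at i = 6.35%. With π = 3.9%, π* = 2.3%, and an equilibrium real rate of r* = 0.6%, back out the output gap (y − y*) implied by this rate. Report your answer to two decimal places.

0.7 (y − y*) = 6.35 − 0.6 − 3.9 − 1.03 × (3.9 − 2.3) = 0.202
(y − y*) = 0.202 / 0.7 = 0.29

0.29%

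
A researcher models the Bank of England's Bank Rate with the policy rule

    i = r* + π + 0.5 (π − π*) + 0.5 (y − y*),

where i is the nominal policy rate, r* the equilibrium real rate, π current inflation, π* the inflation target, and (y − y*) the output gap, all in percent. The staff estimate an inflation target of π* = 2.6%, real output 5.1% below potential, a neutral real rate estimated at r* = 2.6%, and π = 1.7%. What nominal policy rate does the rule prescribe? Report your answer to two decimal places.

1.30%

Output 5.1% below potential → (y − y*) = -5.1.
i = 2.6 + 1.7 + 0.5 × (1.7 − 2.6) + 0.5 × (-5.1)
   = 2.6 + 1.7 − 0.45 − 2.55 = 1.30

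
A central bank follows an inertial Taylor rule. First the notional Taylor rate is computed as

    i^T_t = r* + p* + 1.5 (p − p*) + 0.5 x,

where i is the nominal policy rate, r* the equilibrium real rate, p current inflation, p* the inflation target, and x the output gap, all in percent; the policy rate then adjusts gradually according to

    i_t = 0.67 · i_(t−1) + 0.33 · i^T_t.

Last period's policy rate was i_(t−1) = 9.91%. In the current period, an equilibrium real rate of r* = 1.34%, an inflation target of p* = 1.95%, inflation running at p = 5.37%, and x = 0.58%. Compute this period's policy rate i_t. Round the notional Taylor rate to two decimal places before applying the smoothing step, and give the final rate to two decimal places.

9.51%

i^T_t = 1.34 + 1.95 + 1.5 × (5.37 − 1.95) + 0.5 × 0.58
   = 1.34 + 1.95 + 5.13 + 0.29 = 8.71
i_t = 0.67 × 9.91 + 0.33 × 8.71 = 6.6397 + 2.8743 = 9.51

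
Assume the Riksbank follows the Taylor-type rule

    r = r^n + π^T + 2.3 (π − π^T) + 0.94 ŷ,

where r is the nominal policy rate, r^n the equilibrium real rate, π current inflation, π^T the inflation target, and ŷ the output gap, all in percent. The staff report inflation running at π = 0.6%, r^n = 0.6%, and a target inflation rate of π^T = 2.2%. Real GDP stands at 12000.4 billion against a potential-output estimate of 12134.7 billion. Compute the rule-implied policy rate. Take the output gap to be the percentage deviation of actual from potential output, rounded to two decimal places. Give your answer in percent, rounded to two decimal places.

-1.92%

Output gap = 100 × (12000.4 − 12134.7) / 12134.7 = -1.11%.
r = 0.60 + 2.20 + 2.3 × (0.60 − 2.20) + 0.94 × (-1.11)
   = 0.60 + 2.2 − 3.68 − 1.0434 = -1.92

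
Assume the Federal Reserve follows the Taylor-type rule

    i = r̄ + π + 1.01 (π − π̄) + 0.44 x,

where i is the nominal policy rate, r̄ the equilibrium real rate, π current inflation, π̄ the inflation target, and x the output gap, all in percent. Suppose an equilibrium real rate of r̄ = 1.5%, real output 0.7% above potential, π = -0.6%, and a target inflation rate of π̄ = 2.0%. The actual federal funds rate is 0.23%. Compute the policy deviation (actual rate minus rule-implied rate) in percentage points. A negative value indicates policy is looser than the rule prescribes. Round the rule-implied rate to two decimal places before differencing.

Output 0.7% above potential → x = 0.7.
i = 1.5 + (-0.6) + 1.01 × (-0.6 − 2.0) + 0.44 × 0.7
   = 1.5 − 0.6 − 2.626 + 0.308 = -1.42
Deviation = 0.23 − (-1.42) = 1.65 pp.

1.65 pp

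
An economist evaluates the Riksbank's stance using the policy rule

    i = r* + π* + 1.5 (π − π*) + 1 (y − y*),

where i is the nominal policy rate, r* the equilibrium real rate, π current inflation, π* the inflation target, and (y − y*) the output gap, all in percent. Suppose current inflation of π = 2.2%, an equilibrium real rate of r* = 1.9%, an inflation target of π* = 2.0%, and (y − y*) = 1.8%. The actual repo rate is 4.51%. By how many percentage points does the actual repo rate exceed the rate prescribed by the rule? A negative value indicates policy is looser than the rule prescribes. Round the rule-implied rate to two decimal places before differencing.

i = 1.9 + 2.0 + 1.5 × (2.2 − 2.0) + 1 × 1.8
   = 1.9 + 2 + 0.3 + 1.8 = 6.00
Deviation = 4.51 − 6.00 = -1.49 pp.

-1.49 pp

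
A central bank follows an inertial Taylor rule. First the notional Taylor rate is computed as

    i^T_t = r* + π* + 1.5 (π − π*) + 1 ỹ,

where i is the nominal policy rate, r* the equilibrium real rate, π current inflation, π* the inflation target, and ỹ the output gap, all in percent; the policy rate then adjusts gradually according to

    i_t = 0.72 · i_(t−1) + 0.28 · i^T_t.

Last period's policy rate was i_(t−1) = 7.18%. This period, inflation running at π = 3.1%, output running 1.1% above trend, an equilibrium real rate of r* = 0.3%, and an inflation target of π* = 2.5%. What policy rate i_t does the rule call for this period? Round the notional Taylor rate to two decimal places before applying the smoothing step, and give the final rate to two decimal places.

Output 1.1% above potential → ỹ = 1.1.
i^T_t = 0.3 + 2.5 + 1.5 × (3.1 − 2.5) + 1 × 1.1
   = 0.3 + 2.5 + 0.9 + 1.1 = 4.80
i_t = 0.72 × 7.18 + 0.28 × 4.80 = 5.1696 + 1.344 = 6.51

6.51%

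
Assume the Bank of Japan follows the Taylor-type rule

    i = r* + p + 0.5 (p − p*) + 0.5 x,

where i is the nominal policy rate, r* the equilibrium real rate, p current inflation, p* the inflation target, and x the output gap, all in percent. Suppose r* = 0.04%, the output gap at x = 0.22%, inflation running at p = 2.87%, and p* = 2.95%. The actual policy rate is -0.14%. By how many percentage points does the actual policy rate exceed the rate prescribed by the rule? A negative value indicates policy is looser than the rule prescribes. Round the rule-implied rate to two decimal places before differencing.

i = 0.04 + 2.87 + 0.5 × (2.87 − 2.95) + 0.5 × 0.22
   = 0.04 + 2.87 − 0.04 + 0.11 = 2.98
Deviation = -0.14 − 2.98 = -3.12 pp.

-3.12 pp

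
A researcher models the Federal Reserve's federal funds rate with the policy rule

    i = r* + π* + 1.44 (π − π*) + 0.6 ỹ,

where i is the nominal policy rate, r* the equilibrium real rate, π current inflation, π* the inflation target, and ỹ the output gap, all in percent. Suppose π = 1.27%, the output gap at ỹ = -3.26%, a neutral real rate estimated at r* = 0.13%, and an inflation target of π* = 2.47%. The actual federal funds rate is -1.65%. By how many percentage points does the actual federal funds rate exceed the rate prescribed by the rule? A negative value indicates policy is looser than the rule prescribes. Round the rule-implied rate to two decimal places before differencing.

i = 0.13 + 2.47 + 1.44 × (1.27 − 2.47) + 0.6 × (-3.26)
   = 0.13 + 2.47 − 1.728 − 1.956 = -1.08
Deviation = -1.65 − (-1.08) = -0.57 pp.

-0.57 pp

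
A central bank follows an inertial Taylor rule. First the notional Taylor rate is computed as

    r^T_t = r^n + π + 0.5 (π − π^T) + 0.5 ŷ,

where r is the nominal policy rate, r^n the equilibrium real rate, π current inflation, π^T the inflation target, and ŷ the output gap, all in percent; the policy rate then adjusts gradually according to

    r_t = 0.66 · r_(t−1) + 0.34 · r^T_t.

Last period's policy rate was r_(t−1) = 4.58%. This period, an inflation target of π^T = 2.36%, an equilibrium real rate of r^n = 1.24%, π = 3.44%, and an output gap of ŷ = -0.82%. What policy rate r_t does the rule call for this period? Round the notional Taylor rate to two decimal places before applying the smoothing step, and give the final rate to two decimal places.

4.66%

r^T_t = 1.24 + 3.44 + 0.5 × (3.44 − 2.36) + 0.5 × (-0.82)
   = 1.24 + 3.44 + 0.54 − 0.41 = 4.81
r_t = 0.66 × 4.58 + 0.34 × 4.81 = 3.0228 + 1.6354 = 4.66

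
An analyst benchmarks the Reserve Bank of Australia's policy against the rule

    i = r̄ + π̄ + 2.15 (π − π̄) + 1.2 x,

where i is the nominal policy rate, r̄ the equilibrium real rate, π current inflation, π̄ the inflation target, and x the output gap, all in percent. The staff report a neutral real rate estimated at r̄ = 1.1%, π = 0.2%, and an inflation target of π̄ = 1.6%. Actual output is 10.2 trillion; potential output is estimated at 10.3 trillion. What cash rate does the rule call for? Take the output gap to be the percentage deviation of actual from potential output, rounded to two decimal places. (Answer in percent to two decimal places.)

-1.47%

Output gap = 100 × (10.2 − 10.3) / 10.3 = -0.97%.
i = 1.10 + 1.60 + 2.15 × (0.20 − 1.60) + 1.2 × (-0.97)
   = 1.10 + 1.6 − 3.01 − 1.164 = -1.47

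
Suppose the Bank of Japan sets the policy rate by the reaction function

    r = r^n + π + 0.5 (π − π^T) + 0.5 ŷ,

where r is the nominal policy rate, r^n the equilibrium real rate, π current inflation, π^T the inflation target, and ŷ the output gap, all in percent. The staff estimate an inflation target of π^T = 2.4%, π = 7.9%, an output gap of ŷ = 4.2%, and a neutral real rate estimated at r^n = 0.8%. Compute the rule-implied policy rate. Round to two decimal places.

r = 0.8 + 7.9 + 0.5 × (7.9 − 2.4) + 0.5 × 4.2
   = 0.8 + 7.9 + 2.75 + 2.1 = 13.55

13.55%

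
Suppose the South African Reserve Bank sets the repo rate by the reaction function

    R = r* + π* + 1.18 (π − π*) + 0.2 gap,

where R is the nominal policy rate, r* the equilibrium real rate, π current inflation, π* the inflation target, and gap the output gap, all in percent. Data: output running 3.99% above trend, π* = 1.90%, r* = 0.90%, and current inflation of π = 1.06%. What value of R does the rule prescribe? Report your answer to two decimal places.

2.61%

Output 3.99% above potential → gap = 3.99.
R = 0.90 + 1.90 + 1.18 × (1.06 − 1.90) + 0.2 × 3.99
   = 0.90 + 1.9 − 0.9912 + 0.798 = 2.61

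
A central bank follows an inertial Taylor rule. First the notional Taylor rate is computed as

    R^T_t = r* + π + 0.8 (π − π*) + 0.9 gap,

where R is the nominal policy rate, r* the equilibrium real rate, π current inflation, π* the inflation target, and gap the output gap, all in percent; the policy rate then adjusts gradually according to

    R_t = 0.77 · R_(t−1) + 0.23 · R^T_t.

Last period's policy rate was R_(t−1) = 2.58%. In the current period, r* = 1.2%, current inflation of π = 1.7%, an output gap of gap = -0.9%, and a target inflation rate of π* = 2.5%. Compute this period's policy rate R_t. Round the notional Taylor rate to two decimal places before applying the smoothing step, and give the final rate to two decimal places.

R^T_t = 1.2 + 1.7 + 0.8 × (1.7 − 2.5) + 0.9 × (-0.9)
   = 1.2 + 1.7 − 0.64 − 0.81 = 1.45
R_t = 0.77 × 2.58 + 0.23 × 1.45 = 1.9866 + 0.3335 = 2.32

2.32%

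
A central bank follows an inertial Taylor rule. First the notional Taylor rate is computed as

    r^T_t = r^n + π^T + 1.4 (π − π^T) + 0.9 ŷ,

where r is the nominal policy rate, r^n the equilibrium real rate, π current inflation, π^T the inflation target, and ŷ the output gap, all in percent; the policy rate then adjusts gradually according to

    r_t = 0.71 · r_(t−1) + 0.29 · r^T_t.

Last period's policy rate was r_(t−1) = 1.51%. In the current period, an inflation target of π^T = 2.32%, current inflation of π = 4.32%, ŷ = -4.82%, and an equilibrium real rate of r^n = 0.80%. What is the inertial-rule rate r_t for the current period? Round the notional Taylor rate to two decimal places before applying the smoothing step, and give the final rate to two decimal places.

1.53%

r^T_t = 0.80 + 2.32 + 1.4 × (4.32 − 2.32) + 0.9 × (-4.82)
   = 0.80 + 2.32 + 2.8 − 4.338 = 1.58
r_t = 0.71 × 1.51 + 0.29 × 1.58 = 1.0721 + 0.4582 = 1.53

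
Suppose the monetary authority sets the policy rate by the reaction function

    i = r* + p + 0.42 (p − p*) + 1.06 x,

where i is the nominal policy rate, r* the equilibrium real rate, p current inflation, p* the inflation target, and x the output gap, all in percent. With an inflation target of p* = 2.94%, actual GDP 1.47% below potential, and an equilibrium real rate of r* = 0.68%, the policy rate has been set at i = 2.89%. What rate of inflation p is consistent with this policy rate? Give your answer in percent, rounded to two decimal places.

Output 1.47% below potential → x = -1.47.
Collecting p: i = r* + (1 + 0.42) p − 0.42 p* + 1.06 x
1.42 p = 2.89 − 0.68 + 0.42 × 2.94 − 1.06 × (-1.47) = 5.003
p = 5.003 / 1.42 = 3.52

3.52%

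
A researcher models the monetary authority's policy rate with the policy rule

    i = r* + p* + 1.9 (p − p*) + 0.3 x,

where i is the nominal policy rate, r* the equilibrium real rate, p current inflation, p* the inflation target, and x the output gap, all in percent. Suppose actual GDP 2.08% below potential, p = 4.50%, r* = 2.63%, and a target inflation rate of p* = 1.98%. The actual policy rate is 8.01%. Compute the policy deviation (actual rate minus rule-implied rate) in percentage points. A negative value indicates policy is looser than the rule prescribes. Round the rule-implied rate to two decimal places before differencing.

-0.76 pp

Output 2.08% below potential → x = -2.08.
i = 2.63 + 1.98 + 1.9 × (4.50 − 1.98) + 0.3 × (-2.08)
   = 2.63 + 1.98 + 4.788 − 0.624 = 8.77
Deviation = 8.01 − 8.77 = -0.76 pp.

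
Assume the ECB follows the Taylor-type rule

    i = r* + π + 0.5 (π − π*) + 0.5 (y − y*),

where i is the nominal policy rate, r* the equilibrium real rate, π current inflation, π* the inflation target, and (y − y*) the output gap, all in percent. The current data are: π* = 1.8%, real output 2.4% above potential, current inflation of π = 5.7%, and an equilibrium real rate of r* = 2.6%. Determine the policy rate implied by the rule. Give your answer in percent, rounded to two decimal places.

Output 2.4% above potential → (y − y*) = 2.4.
i = 2.6 + 5.7 + 0.5 × (5.7 − 1.8) + 0.5 × 2.4
   = 2.6 + 5.7 + 1.95 + 1.2 = 11.45

11.45%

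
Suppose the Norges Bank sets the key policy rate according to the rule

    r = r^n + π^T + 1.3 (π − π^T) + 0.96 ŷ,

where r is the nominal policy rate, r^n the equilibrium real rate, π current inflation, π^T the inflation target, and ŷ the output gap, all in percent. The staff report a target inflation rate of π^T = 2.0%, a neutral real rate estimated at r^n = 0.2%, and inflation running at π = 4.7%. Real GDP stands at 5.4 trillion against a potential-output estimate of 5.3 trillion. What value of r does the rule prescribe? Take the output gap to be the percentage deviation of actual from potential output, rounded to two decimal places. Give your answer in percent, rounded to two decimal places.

Output gap = 100 × (5.4 − 5.3) / 5.3 = 1.89%.
r = 0.20 + 2.00 + 1.3 × (4.70 − 2.00) + 0.96 × 1.89
   = 0.20 + 2 + 3.51 + 1.8144 = 7.52

7.52%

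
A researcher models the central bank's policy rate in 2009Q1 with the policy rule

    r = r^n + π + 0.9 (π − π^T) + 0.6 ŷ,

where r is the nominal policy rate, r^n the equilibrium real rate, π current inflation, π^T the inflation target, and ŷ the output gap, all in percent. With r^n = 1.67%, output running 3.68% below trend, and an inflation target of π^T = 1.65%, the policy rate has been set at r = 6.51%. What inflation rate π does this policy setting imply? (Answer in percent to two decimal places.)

4.49%

Output 3.68% below potential → ŷ = -3.68.
Collecting π: r = r^n + (1 + 0.9) π − 0.9 π^T + 0.6 ŷ
1.9 π = 6.51 − 1.67 + 0.9 × 1.65 − 0.6 × (-3.68) = 8.533
π = 8.533 / 1.9 = 4.49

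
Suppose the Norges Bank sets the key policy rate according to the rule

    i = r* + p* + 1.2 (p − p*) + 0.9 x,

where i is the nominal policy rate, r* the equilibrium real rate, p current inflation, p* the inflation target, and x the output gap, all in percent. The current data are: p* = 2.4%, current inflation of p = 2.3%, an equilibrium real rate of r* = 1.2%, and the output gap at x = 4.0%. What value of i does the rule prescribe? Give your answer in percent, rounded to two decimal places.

7.08%

i = 1.2 + 2.4 + 1.2 × (2.3 − 2.4) + 0.9 × 4.0
   = 1.2 + 2.4 − 0.12 + 3.6 = 7.08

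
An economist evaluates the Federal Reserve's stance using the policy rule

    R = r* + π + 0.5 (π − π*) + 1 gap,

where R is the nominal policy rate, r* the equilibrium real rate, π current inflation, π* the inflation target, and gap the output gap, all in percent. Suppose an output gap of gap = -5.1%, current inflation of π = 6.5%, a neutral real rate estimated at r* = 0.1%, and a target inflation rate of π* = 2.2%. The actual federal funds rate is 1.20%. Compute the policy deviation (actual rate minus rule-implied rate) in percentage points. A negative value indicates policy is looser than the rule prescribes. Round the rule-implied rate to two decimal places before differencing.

R = 0.1 + 6.5 + 0.5 × (6.5 − 2.2) + 1 × (-5.1)
   = 0.1 + 6.5 + 2.15 − 5.1 = 3.65
Deviation = 1.20 − 3.65 = -2.45 pp.

-2.45 pp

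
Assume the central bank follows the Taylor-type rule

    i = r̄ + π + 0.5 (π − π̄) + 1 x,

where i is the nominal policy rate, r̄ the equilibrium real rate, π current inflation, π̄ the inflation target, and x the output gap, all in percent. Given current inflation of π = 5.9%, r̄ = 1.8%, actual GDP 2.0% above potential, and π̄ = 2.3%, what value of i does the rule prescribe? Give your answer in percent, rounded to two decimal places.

11.50%

Output 2.0% above potential → x = 2.0.
i = 1.8 + 5.9 + 0.5 × (5.9 − 2.3) + 1 × 2.0
   = 1.8 + 5.9 + 1.8 + 2 = 11.50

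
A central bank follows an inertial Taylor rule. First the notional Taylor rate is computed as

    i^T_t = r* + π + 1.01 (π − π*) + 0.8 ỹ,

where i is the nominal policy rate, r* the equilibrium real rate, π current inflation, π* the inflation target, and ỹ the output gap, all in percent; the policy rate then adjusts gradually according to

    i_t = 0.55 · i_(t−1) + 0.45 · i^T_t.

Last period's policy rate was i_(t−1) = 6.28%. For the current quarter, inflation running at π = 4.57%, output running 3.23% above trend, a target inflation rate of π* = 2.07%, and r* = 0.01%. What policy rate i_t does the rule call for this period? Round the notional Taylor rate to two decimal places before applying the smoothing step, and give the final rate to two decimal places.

Output 3.23% above potential → ỹ = 3.23.
i^T_t = 0.01 + 4.57 + 1.01 × (4.57 − 2.07) + 0.8 × 3.23
   = 0.01 + 4.57 + 2.525 + 2.584 = 9.69
i_t = 0.55 × 6.28 + 0.45 × 9.69 = 3.454 + 4.3605 = 7.81

7.81%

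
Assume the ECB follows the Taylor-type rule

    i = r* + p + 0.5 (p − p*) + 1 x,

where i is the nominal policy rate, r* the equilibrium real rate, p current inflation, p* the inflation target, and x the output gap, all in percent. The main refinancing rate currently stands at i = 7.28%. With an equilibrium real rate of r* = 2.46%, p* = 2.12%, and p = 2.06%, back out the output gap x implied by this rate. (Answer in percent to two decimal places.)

2.79%

1 x = 7.28 − 2.46 − 2.06 − 0.5 × (2.06 − 2.12) = 2.79
x = 2.79 / 1 = 2.79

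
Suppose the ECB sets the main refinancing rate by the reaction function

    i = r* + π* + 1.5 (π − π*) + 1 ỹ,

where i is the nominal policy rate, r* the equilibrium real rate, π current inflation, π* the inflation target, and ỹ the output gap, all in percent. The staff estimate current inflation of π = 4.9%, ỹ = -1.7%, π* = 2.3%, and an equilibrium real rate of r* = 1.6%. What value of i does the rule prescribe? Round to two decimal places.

i = 1.6 + 2.3 + 1.5 × (4.9 − 2.3) + 1 × (-1.7)
   = 1.6 + 2.3 + 3.9 − 1.7 = 6.10

6.10%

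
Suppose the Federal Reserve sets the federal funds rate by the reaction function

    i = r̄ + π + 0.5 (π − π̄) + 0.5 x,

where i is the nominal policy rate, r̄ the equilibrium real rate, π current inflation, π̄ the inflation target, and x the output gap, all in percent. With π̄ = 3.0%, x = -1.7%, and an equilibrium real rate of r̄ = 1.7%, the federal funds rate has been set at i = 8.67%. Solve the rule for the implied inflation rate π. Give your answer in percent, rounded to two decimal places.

Collecting π: i = r̄ + (1 + 0.5) π − 0.5 π̄ + 0.5 x
1.5 π = 8.67 − 1.7 + 0.5 × 3.0 − 0.5 × (-1.7) = 9.32
π = 9.32 / 1.5 = 6.21

6.21%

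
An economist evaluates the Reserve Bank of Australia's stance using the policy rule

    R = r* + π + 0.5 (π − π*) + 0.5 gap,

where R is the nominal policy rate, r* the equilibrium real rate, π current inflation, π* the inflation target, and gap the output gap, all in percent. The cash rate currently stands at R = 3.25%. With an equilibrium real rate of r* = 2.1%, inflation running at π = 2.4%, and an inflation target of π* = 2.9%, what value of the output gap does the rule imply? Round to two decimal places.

0.5 gap = 3.25 − 2.1 − 2.4 − 0.5 × (2.4 − 2.9) = -1
gap = -1 / 0.5 = -2.00

-2.00%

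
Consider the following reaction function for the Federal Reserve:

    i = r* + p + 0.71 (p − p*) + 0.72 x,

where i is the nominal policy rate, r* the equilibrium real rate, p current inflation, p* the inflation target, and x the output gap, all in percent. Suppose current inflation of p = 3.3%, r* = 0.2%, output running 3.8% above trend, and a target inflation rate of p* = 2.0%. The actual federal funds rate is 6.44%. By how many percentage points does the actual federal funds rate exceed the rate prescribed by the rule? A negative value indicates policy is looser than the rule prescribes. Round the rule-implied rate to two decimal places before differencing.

Output 3.8% above potential → x = 3.8.
i = 0.2 + 3.3 + 0.71 × (3.3 − 2.0) + 0.72 × 3.8
   = 0.2 + 3.3 + 0.923 + 2.736 = 7.16
Deviation = 6.44 − 7.16 = -0.72 pp.

-0.72 pp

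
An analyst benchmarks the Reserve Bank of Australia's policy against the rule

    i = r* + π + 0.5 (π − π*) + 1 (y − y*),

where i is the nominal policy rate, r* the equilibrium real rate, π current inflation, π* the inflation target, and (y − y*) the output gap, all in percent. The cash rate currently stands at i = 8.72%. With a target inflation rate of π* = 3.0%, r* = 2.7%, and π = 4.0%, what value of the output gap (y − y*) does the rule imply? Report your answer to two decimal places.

1.52%

1 (y − y*) = 8.72 − 2.7 − 4.0 − 0.5 × (4.0 − 3.0) = 1.52
(y − y*) = 1.52 / 1 = 1.52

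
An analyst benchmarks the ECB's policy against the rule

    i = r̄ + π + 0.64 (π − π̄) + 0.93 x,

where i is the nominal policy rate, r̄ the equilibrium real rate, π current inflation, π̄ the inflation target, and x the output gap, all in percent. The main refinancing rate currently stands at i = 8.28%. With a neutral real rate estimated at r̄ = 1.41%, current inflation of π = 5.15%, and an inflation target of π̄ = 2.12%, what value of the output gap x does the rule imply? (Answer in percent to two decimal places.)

0.93 x = 8.28 − 1.41 − 5.15 − 0.64 × (5.15 − 2.12) = -0.2192
x = -0.2192 / 0.93 = -0.24

-0.24%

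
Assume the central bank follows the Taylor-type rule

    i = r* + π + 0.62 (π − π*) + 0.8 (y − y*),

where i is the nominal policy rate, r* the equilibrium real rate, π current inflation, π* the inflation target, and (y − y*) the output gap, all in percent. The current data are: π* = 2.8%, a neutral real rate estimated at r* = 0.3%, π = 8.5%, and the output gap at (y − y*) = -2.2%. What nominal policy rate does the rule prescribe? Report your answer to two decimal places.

i = 0.3 + 8.5 + 0.62 × (8.5 − 2.8) + 0.8 × (-2.2)
   = 0.3 + 8.5 + 3.534 − 1.76 = 10.57

10.57%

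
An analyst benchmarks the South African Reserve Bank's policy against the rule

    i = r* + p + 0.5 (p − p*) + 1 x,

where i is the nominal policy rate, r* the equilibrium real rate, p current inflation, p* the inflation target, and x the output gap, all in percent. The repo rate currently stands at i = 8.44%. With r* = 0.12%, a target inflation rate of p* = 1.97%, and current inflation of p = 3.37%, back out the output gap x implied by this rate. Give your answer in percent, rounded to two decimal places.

1 x = 8.44 − 0.12 − 3.37 − 0.5 × (3.37 − 1.97) = 4.25
x = 4.25 / 1 = 4.25

4.25%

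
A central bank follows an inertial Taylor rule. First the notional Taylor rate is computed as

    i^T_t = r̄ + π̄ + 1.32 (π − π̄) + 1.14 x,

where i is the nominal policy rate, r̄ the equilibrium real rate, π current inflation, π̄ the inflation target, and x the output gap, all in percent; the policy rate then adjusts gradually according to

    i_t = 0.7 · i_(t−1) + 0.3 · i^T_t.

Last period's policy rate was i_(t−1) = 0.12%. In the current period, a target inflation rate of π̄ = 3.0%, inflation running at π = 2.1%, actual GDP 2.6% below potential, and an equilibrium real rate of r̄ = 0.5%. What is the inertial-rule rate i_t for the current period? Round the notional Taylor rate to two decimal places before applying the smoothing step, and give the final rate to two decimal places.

Output 2.6% below potential → x = -2.6.
i^T_t = 0.5 + 3.0 + 1.32 × (2.1 − 3.0) + 1.14 × (-2.6)
   = 0.5 + 3 − 1.188 − 2.964 = -0.65
i_t = 0.7 × 0.12 + 0.3 × (-0.65) = 0.084 − 0.195 = -0.11

-0.11%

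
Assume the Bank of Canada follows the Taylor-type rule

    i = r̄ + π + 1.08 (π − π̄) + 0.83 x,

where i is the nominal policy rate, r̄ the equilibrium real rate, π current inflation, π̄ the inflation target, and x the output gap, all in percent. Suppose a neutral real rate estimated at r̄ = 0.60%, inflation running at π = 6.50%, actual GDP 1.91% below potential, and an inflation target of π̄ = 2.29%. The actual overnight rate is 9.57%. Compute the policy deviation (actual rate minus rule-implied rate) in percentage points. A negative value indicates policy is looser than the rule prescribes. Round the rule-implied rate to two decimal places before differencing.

-0.49 pp

Output 1.91% below potential → x = -1.91.
i = 0.60 + 6.50 + 1.08 × (6.50 − 2.29) + 0.83 × (-1.91)
   = 0.60 + 6.5 + 4.5468 − 1.5853 = 10.06
Deviation = 9.57 − 10.06 = -0.49 pp.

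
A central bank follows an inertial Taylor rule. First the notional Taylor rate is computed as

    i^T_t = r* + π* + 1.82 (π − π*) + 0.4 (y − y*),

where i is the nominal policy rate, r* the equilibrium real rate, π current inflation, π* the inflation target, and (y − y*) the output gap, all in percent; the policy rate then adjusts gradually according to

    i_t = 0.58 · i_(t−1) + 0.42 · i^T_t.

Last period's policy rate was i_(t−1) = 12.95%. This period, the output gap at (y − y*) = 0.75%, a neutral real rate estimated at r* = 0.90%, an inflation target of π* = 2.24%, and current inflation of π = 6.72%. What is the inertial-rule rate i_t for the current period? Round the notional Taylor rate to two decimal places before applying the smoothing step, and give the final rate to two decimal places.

i^T_t = 0.90 + 2.24 + 1.82 × (6.72 − 2.24) + 0.4 × 0.75
   = 0.90 + 2.24 + 8.1536 + 0.3 = 11.59
i_t = 0.58 × 12.95 + 0.42 × 11.59 = 7.511 + 4.8678 = 12.38

12.38%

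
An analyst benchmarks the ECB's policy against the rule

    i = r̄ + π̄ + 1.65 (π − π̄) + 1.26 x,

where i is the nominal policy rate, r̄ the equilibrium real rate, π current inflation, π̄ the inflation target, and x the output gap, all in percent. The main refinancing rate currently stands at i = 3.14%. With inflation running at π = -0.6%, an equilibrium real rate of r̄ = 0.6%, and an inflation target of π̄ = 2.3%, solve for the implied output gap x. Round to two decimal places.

1.26 x = 3.14 − 0.6 − 2.3 − 1.65 × ((-0.6) − 2.3) = 5.025
x = 5.025 / 1.26 = 3.99

3.99%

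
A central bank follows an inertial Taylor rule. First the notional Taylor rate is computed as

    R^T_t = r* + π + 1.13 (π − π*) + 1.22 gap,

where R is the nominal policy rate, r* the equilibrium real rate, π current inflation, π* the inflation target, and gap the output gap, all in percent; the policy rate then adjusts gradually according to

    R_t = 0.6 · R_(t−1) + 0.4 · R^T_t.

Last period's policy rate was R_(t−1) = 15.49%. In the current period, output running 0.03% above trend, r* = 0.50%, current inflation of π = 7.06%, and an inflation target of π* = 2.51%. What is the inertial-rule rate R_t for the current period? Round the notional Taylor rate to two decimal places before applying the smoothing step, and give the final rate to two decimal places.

Output 0.03% above potential → gap = 0.03.
R^T_t = 0.50 + 7.06 + 1.13 × (7.06 − 2.51) + 1.22 × 0.03
   = 0.50 + 7.06 + 5.1415 + 0.0366 = 12.74
R_t = 0.6 × 15.49 + 0.4 × 12.74 = 9.294 + 5.096 = 14.39

14.39%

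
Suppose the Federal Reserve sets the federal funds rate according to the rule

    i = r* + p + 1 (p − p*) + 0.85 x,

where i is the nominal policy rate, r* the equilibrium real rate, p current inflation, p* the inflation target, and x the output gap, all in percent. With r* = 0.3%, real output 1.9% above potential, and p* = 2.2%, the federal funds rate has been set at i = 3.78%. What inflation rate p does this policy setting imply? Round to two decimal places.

Output 1.9% above potential → x = 1.9.
Collecting p: i = r* + (1 + 1) p − 1 p* + 0.85 x
2 p = 3.78 − 0.3 + 1 × 2.2 − 0.85 × 1.9 = 4.065
p = 4.065 / 2 = 2.03

2.03%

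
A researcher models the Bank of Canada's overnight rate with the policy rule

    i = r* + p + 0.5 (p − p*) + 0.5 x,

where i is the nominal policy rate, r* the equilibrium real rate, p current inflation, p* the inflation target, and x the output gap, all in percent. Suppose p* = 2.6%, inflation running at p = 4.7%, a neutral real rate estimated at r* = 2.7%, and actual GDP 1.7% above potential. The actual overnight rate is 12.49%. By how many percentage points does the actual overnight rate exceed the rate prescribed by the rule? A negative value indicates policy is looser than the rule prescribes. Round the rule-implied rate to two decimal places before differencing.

Output 1.7% above potential → x = 1.7.
i = 2.7 + 4.7 + 0.5 × (4.7 − 2.6) + 0.5 × 1.7
   = 2.7 + 4.7 + 1.05 + 0.85 = 9.30
Deviation = 12.49 − 9.30 = 3.19 pp.

3.19 pp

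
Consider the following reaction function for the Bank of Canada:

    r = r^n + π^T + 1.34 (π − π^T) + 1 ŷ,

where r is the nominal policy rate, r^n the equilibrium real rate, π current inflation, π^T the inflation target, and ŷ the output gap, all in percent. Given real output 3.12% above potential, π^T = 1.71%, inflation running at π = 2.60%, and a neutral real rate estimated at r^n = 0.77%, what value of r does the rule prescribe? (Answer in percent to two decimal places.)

6.79%

Output 3.12% above potential → ŷ = 3.12.
r = 0.77 + 1.71 + 1.34 × (2.60 − 1.71) + 1 × 3.12
   = 0.77 + 1.71 + 1.1926 + 3.12 = 6.79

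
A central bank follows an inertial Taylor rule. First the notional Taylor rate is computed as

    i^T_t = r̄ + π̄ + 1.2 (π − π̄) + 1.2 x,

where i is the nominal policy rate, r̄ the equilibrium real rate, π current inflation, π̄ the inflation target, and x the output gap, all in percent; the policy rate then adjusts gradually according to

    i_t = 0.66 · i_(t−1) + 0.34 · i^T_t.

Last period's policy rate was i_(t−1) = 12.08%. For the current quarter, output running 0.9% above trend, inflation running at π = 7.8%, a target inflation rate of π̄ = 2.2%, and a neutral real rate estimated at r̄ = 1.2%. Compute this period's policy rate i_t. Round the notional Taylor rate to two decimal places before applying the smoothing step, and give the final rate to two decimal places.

11.78%

Output 0.9% above potential → x = 0.9.
i^T_t = 1.2 + 2.2 + 1.2 × (7.8 − 2.2) + 1.2 × 0.9
   = 1.2 + 2.2 + 6.72 + 1.08 = 11.20
i_t = 0.66 × 12.08 + 0.34 × 11.20 = 7.9728 + 3.808 = 11.78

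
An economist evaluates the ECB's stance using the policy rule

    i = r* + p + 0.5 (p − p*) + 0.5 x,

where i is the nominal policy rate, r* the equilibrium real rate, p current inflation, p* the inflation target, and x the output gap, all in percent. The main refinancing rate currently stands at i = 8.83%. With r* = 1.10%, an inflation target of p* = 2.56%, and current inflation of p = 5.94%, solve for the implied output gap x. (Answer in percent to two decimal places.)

0.20%

0.5 x = 8.83 − 1.10 − 5.94 − 0.5 × (5.94 − 2.56) = 0.1
x = 0.1 / 0.5 = 0.20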